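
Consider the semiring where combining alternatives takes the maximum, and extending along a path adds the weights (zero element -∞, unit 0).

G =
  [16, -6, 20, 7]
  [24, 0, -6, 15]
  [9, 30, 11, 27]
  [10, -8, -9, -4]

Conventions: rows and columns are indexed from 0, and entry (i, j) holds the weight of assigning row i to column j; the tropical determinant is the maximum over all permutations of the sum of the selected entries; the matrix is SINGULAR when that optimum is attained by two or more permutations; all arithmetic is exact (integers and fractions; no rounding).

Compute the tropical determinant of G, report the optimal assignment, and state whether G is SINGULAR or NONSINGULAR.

σ = (0, 1, 2, 3): 16 + 0 + 11 + (-4) = 23
σ = (0, 1, 3, 2): 16 + 0 + 27 + (-9) = 34
σ = (0, 2, 1, 3): 16 + (-6) + 30 + (-4) = 36
σ = (0, 2, 3, 1): 16 + (-6) + 27 + (-8) = 29
σ = (0, 3, 1, 2): 16 + 15 + 30 + (-9) = 52
σ = (0, 3, 2, 1): 16 + 15 + 11 + (-8) = 34
σ = (1, 0, 2, 3): (-6) + 24 + 11 + (-4) = 25
σ = (1, 0, 3, 2): (-6) + 24 + 27 + (-9) = 36
σ = (1, 2, 0, 3): (-6) + (-6) + 9 + (-4) = -7
σ = (1, 2, 3, 0): (-6) + (-6) + 27 + 10 = 25
σ = (1, 3, 0, 2): (-6) + 15 + 9 + (-9) = 9
σ = (1, 3, 2, 0): (-6) + 15 + 11 + 10 = 30
σ = (2, 0, 1, 3): 20 + 24 + 30 + (-4) = 70
σ = (2, 0, 3, 1): 20 + 24 + 27 + (-8) = 63
σ = (2, 1, 0, 3): 20 + 0 + 9 + (-4) = 25
σ = (2, 1, 3, 0): 20 + 0 + 27 + 10 = 57
σ = (2, 3, 0, 1): 20 + 15 + 9 + (-8) = 36
σ = (2, 3, 1, 0): 20 + 15 + 30 + 10 = 75
σ = (3, 0, 1, 2): 7 + 24 + 30 + (-9) = 52
σ = (3, 0, 2, 1): 7 + 24 + 11 + (-8) = 34
σ = (3, 1, 0, 2): 7 + 0 + 9 + (-9) = 7
σ = (3, 1, 2, 0): 7 + 0 + 11 + 10 = 28
σ = (3, 2, 0, 1): 7 + (-6) + 9 + (-8) = 2
σ = (3, 2, 1, 0): 7 + (-6) + 30 + 10 = 41
Optimal value attained by: σ = (2, 3, 1, 0).
Answer: det⊕(G) = 75; verdict: NONSINGULAR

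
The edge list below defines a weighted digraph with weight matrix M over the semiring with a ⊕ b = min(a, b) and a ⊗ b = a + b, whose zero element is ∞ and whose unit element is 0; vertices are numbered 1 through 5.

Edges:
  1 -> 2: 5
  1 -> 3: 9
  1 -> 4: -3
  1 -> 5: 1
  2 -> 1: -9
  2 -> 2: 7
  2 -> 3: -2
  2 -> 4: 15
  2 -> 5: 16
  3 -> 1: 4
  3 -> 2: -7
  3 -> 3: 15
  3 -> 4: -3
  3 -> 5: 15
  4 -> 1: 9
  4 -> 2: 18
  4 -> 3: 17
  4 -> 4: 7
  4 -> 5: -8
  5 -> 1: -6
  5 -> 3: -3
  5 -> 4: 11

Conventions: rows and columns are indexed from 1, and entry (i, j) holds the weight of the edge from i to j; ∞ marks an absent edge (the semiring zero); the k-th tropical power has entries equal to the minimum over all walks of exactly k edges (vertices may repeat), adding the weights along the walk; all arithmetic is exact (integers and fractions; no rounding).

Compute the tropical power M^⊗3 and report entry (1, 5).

M^⊗2:
  [-5, 2, -2, 4, -11]
  [-2, -9, 0, -12, -8]
  [-16, 0, -9, 1, -11]
  [-14, 10, -11, 3, -1]
  [1, -10, 3, -9, -5]
M^⊗3:
  [-17, -9, -14, -8, -4]
  [-18, -7, -11, -5, -20]
  [-17, -16, -14, -19, -15]
  [-7, -18, -5, -17, -13]
  [-19, -4, -12, -2, -17]
Key observation: the optimum is the walk 1->4->4->5, with weight (-3) + 7 + (-8) = -4.
Optimal value attained by: walk 1->4->4->5.
Answer: (M^⊗3)[1][5] = -4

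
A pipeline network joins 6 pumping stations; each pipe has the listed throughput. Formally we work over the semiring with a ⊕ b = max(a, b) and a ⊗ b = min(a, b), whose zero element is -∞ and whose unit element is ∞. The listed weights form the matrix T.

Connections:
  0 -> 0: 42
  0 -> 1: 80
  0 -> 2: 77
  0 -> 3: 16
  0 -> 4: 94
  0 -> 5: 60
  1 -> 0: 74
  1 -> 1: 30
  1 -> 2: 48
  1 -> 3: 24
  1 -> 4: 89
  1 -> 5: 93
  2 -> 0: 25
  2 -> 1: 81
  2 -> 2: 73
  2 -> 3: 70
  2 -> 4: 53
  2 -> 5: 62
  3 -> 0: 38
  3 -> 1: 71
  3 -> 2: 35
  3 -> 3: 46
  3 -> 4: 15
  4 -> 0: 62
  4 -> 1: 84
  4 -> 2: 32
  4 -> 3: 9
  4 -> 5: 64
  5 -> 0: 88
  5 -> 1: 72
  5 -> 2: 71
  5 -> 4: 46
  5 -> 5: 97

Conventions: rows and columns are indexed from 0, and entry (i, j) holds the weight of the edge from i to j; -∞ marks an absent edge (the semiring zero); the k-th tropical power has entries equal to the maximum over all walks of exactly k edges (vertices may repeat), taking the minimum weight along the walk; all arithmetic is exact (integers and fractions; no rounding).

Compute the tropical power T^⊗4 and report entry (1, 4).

T^⊗2:
  [74, 84, 73, 70, 80, 80]
  [88, 84, 74, 48, 74, 93]
  [74, 73, 73, 70, 81, 81]
  [71, 46, 48, 46, 71, 71]
  [74, 64, 64, 32, 84, 84]
  [88, 80, 77, 70, 88, 97]
T^⊗3:
  [80, 80, 74, 70, 84, 84]
  [88, 80, 77, 70, 88, 93]
  [81, 81, 74, 70, 74, 81]
  [71, 71, 71, 48, 71, 71]
  [84, 84, 74, 64, 74, 84]
  [88, 84, 77, 70, 88, 97]
T^⊗4:
  [84, 84, 77, 70, 80, 84]
  [88, 84, 77, 70, 88, 93]
  [81, 80, 77, 70, 81, 81]
  [71, 71, 71, 70, 71, 71]
  [84, 80, 77, 70, 84, 84]
  [88, 84, 77, 70, 88, 97]
Key observation: the optimum is the walk 1->5->5->0->4, with weight 93 min 97 min 88 min 94 = 88.
Optimal value attained by: walk 1->5->5->0->4.
Answer: (T^⊗4)[1][4] = 88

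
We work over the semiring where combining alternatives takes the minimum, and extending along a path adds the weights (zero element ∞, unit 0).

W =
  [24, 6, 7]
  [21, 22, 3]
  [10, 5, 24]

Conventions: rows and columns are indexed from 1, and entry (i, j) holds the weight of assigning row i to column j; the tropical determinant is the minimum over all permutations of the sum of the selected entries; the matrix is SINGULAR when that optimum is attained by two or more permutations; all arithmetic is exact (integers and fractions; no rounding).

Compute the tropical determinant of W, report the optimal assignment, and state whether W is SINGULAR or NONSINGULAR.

σ = (1, 2, 3): 24 + 22 + 24 = 70
σ = (1, 3, 2): 24 + 3 + 5 = 32
σ = (2, 1, 3): 6 + 21 + 24 = 51
σ = (2, 3, 1): 6 + 3 + 10 = 19
σ = (3, 1, 2): 7 + 21 + 5 = 33
σ = (3, 2, 1): 7 + 22 + 10 = 39
Optimal value attained by: σ = (2, 3, 1).
Answer: det⊕(W) = 19; verdict: NONSINGULAR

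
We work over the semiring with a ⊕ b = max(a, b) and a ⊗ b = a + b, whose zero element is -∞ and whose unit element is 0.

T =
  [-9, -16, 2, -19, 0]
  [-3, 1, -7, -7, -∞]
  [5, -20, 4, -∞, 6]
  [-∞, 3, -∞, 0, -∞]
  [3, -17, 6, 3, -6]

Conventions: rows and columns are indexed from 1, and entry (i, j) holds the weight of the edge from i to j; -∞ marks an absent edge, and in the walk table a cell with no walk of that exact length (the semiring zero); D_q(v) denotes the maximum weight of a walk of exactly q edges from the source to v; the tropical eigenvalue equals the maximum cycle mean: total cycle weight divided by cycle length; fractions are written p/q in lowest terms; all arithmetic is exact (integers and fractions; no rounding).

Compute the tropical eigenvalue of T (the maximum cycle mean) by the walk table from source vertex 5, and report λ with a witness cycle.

q=0: [-∞, -∞, -∞, -∞, 0]
q=1: [3, -17, 6, 3, -6]
q=2: [11, 6, 10, 3, 12]
q=3: [15, 7, 18, 15, 16]
q=4: [23, 18, 22, 19, 24]
q=5: [27, 22, 30, 27, 28]
Optimal cycle mean attained by: cycle 3->5->3, total 6 + 6, length 2.
Answer: λ = 6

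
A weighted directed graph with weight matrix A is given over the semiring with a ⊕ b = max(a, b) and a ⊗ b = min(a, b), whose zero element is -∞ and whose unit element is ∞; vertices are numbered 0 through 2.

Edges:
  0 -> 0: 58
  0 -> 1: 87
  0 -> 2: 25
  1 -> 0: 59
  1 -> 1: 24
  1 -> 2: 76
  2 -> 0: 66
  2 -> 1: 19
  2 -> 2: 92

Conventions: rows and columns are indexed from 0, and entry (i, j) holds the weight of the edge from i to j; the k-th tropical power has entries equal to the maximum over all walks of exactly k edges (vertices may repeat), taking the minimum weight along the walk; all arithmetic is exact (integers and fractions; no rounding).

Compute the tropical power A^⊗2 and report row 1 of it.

A^⊗2:
  [59, 58, 76]
  [66, 59, 76]
  [66, 66, 92]
Answer: row 1 of A^⊗2 = [66, 59, 76]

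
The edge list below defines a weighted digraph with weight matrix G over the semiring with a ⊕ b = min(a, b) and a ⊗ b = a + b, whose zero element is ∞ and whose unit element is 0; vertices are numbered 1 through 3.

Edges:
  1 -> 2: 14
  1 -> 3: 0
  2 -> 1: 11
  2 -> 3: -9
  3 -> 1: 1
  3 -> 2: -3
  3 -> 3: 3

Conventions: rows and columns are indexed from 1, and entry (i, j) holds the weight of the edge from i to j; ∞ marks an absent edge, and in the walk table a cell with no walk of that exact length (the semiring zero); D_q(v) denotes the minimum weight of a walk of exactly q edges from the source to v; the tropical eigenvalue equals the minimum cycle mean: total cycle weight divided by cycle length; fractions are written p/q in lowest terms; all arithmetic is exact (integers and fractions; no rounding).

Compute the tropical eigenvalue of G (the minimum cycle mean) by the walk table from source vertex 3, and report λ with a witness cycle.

q=0: [∞, ∞, 0]
q=1: [1, -3, 3]
q=2: [4, 0, -12]
q=3: [-11, -15, -9]
Optimal cycle mean attained by: cycle 2->3->2, total (-9) + (-3), length 2.
Answer: λ = -6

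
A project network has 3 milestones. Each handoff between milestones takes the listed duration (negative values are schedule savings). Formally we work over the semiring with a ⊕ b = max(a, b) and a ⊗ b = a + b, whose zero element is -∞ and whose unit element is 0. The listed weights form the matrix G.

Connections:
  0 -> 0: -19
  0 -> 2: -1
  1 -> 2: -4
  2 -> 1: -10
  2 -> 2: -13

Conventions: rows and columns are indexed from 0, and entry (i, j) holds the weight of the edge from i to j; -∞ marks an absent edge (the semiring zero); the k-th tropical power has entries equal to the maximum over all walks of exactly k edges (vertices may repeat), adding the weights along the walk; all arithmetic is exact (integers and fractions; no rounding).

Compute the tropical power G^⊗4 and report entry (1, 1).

G^⊗2:
  [-38, -11, -14]
  [-∞, -14, -17]
  [-∞, -23, -14]
G^⊗3:
  [-57, -24, -15]
  [-∞, -27, -18]
  [-∞, -24, -27]
G^⊗4:
  [-76, -25, -28]
  [-∞, -28, -31]
  [-∞, -37, -28]
Key observation: the optimum is the walk 1->2->1->2->1, with weight (-4) + (-10) + (-4) + (-10) = -28.
Optimal value attained by: walk 1->2->1->2->1.
Answer: (G^⊗4)[1][1] = -28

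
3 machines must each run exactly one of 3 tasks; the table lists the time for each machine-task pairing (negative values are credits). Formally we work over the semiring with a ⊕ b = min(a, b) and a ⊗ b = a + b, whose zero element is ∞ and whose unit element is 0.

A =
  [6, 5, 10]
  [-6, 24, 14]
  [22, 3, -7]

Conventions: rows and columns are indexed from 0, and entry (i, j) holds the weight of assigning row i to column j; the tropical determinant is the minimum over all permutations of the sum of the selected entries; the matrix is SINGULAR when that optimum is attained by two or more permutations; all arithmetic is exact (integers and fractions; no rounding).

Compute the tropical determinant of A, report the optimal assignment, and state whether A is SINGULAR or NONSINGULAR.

σ = (0, 1, 2): 6 + 24 + (-7) = 23
σ = (0, 2, 1): 6 + 14 + 3 = 23
σ = (1, 0, 2): 5 + (-6) + (-7) = -8
σ = (1, 2, 0): 5 + 14 + 22 = 41
σ = (2, 0, 1): 10 + (-6) + 3 = 7
σ = (2, 1, 0): 10 + 24 + 22 = 56
Optimal value attained by: σ = (1, 0, 2).
Answer: det⊕(A) = -8; verdict: NONSINGULAR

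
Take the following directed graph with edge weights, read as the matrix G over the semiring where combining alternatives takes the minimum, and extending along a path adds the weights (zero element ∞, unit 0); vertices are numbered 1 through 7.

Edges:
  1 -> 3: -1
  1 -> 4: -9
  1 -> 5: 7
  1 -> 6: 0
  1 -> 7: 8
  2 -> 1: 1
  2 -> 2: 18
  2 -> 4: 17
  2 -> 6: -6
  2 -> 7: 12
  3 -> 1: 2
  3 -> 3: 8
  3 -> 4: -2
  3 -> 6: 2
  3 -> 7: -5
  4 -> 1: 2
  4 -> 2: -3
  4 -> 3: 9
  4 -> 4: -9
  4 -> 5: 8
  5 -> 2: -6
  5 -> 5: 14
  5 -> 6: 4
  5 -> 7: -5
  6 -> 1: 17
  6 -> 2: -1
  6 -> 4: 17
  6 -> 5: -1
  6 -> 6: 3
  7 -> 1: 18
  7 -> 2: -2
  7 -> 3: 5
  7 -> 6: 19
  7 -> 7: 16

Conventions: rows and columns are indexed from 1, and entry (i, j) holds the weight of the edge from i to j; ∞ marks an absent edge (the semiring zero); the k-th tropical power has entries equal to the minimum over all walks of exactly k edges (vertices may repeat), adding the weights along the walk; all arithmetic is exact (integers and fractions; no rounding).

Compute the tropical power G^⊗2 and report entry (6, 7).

G^⊗2:
  [-7, -12, 0, -18, -1, 1, -6]
  [11, -7, 0, -8, -7, -3, 9]
  [0, -7, 0, -11, 1, 2, 3]
  [-7, -12, 0, -18, -1, -9, 3]
  [-5, -7, 0, 11, 3, -12, 6]
  [0, -7, 16, 8, 2, -7, -6]
  [-1, 14, 13, 3, 18, -8, 0]
Key observation: the optimum is the walk 6->5->7, with weight (-1) + (-5) = -6.
Optimal value attained by: walk 6->5->7.
Answer: (G^⊗2)[6][7] = -6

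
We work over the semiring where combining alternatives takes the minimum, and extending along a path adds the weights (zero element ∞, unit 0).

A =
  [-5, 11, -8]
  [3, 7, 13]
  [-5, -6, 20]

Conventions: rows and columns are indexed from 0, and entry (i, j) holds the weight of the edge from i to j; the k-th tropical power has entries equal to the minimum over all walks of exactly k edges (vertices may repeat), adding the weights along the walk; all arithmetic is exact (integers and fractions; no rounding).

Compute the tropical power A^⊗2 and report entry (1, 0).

A^⊗2:
  [-13, -14, -13]
  [-2, 7, -5]
  [-10, 1, -13]
Key observation: the optimum is the walk 1->0->0, with weight 3 + (-5) = -2.
Optimal value attained by: walk 1->0->0.
Answer: (A^⊗2)[1][0] = -2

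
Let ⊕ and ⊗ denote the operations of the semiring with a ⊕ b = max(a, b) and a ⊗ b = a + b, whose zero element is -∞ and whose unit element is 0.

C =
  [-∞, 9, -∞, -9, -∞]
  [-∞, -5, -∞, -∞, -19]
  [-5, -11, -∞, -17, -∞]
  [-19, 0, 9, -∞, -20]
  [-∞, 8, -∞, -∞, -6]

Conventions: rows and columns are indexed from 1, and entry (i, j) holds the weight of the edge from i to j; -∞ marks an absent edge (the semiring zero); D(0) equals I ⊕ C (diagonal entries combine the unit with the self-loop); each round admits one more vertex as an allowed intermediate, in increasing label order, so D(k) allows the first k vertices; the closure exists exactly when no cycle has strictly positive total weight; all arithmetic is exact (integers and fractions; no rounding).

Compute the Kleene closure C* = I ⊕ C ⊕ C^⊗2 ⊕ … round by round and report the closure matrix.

D(0):
  [0, 9, -∞, -9, -∞]
  [-∞, 0, -∞, -∞, -19]
  [-5, -11, 0, -17, -∞]
  [-19, 0, 9, 0, -20]
  [-∞, 8, -∞, -∞, 0]
D(1):
  [0, 9, -∞, -9, -∞]
  [-∞, 0, -∞, -∞, -19]
  [-5, 4, 0, -14, -∞]
  [-19, 0, 9, 0, -20]
  [-∞, 8, -∞, -∞, 0]
D(2):
  [0, 9, -∞, -9, -10]
  [-∞, 0, -∞, -∞, -19]
  [-5, 4, 0, -14, -15]
  [-19, 0, 9, 0, -19]
  [-∞, 8, -∞, -∞, 0]
D(3):
  [0, 9, -∞, -9, -10]
  [-∞, 0, -∞, -∞, -19]
  [-5, 4, 0, -14, -15]
  [4, 13, 9, 0, -6]
  [-∞, 8, -∞, -∞, 0]
D(4):
  [0, 9, 0, -9, -10]
  [-∞, 0, -∞, -∞, -19]
  [-5, 4, 0, -14, -15]
  [4, 13, 9, 0, -6]
  [-∞, 8, -∞, -∞, 0]
D(5):
  [0, 9, 0, -9, -10]
  [-∞, 0, -∞, -∞, -19]
  [-5, 4, 0, -14, -15]
  [4, 13, 9, 0, -6]
  [-∞, 8, -∞, -∞, 0]
Answer: C* = [[0, 9, 0, -9, -10], [-∞, 0, -∞, -∞, -19], [-5, 4, 0, -14, -15], [4, 13, 9, 0, -6], [-∞, 8, -∞, -∞, 0]]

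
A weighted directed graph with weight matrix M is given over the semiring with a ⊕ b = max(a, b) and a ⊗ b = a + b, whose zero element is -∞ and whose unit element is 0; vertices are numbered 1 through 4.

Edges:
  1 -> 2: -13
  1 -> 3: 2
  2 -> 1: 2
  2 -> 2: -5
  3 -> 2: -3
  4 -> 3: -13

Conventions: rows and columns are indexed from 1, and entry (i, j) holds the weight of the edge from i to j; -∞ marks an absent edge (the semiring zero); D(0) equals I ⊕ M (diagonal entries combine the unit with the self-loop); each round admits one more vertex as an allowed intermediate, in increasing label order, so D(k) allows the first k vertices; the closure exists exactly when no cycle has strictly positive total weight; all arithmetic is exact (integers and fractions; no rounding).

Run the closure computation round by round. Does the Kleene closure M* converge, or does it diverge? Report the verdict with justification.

D(0):
  [0, -13, 2, -∞]
  [2, 0, -∞, -∞]
  [-∞, -3, 0, -∞]
  [-∞, -∞, -13, 0]
D(1):
  [0, -13, 2, -∞]
  [2, 0, 4, -∞]
  [-∞, -3, 0, -∞]
  [-∞, -∞, -13, 0]
Detection: at round 2, diagonal entry (3, 3) turns strictly positive.
Key observation: the cycle 3->2->1->3 has total weight (-3) + 2 + 2, which is strictly positive.
Answer: DIVERGES — positive cycle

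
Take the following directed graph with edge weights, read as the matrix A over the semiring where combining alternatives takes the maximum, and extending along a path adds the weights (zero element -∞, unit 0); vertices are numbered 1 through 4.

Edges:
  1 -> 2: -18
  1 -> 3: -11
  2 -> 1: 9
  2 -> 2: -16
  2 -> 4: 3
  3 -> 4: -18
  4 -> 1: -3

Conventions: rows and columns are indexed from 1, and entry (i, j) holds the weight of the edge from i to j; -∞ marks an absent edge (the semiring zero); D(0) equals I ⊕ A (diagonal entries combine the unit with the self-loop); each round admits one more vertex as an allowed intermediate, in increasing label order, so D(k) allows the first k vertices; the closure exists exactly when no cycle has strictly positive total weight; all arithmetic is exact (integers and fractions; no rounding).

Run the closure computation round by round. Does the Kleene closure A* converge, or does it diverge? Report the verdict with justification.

D(0):
  [0, -18, -11, -∞]
  [9, 0, -∞, 3]
  [-∞, -∞, 0, -18]
  [-3, -∞, -∞, 0]
D(1):
  [0, -18, -11, -∞]
  [9, 0, -2, 3]
  [-∞, -∞, 0, -18]
  [-3, -21, -14, 0]
D(2):
  [0, -18, -11, -15]
  [9, 0, -2, 3]
  [-∞, -∞, 0, -18]
  [-3, -21, -14, 0]
D(3):
  [0, -18, -11, -15]
  [9, 0, -2, 3]
  [-∞, -∞, 0, -18]
  [-3, -21, -14, 0]
D(4):
  [0, -18, -11, -15]
  [9, 0, -2, 3]
  [-21, -39, 0, -18]
  [-3, -21, -14, 0]
Key observation: every diagonal entry stays at the unit through all rounds, so no improving cycle exists.
Answer: CONVERGES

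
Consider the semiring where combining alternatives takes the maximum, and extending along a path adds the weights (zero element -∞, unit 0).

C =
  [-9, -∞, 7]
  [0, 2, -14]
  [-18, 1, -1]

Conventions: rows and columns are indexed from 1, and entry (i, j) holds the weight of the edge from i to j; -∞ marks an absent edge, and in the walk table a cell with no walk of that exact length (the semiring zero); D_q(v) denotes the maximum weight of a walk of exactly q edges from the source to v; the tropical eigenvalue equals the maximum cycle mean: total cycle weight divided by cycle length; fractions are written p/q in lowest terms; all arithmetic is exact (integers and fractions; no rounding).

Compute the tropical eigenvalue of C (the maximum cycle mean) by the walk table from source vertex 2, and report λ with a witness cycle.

q=0: [-∞, 0, -∞]
q=1: [0, 2, -14]
q=2: [2, 4, 7]
q=3: [4, 8, 9]
Optimal cycle mean attained by: cycle 1->3->2->1, total 7 + 1 + 0, length 3.
Answer: λ = 8/3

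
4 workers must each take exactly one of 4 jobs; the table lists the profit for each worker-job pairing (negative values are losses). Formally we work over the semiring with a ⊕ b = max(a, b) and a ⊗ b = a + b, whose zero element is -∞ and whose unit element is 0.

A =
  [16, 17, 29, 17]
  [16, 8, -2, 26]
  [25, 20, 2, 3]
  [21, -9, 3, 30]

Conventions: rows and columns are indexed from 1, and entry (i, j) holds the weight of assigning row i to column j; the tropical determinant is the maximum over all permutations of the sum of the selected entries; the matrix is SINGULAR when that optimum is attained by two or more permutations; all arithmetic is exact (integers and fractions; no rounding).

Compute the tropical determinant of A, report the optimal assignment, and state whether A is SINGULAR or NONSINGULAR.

σ = (1, 2, 3, 4): 16 + 8 + 2 + 30 = 56
σ = (1, 2, 4, 3): 16 + 8 + 3 + 3 = 30
σ = (1, 3, 2, 4): 16 + (-2) + 20 + 30 = 64
σ = (1, 3, 4, 2): 16 + (-2) + 3 + (-9) = 8
σ = (1, 4, 2, 3): 16 + 26 + 20 + 3 = 65
σ = (1, 4, 3, 2): 16 + 26 + 2 + (-9) = 35
σ = (2, 1, 3, 4): 17 + 16 + 2 + 30 = 65
σ = (2, 1, 4, 3): 17 + 16 + 3 + 3 = 39
σ = (2, 3, 1, 4): 17 + (-2) + 25 + 30 = 70
σ = (2, 3, 4, 1): 17 + (-2) + 3 + 21 = 39
σ = (2, 4, 1, 3): 17 + 26 + 25 + 3 = 71
σ = (2, 4, 3, 1): 17 + 26 + 2 + 21 = 66
σ = (3, 1, 2, 4): 29 + 16 + 20 + 30 = 95
σ = (3, 1, 4, 2): 29 + 16 + 3 + (-9) = 39
σ = (3, 2, 1, 4): 29 + 8 + 25 + 30 = 92
σ = (3, 2, 4, 1): 29 + 8 + 3 + 21 = 61
σ = (3, 4, 1, 2): 29 + 26 + 25 + (-9) = 71
σ = (3, 4, 2, 1): 29 + 26 + 20 + 21 = 96
σ = (4, 1, 2, 3): 17 + 16 + 20 + 3 = 56
σ = (4, 1, 3, 2): 17 + 16 + 2 + (-9) = 26
σ = (4, 2, 1, 3): 17 + 8 + 25 + 3 = 53
σ = (4, 2, 3, 1): 17 + 8 + 2 + 21 = 48
σ = (4, 3, 1, 2): 17 + (-2) + 25 + (-9) = 31
σ = (4, 3, 2, 1): 17 + (-2) + 20 + 21 = 56
Optimal value attained by: σ = (3, 4, 2, 1).
Answer: det⊕(A) = 96; verdict: NONSINGULAR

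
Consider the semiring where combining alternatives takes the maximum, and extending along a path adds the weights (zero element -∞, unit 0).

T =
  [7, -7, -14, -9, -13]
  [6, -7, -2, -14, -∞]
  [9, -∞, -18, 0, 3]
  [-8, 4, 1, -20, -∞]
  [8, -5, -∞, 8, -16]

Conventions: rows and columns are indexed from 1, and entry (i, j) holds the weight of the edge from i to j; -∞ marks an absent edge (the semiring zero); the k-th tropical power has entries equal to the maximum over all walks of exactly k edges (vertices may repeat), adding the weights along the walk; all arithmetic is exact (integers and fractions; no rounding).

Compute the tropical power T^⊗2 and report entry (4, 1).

T^⊗2:
  [14, 0, -7, -2, -6]
  [13, -1, -8, -2, 1]
  [16, 4, 1, 11, -4]
  [10, -3, 2, 1, 4]
  [15, 12, 9, -1, -5]
Key observation: the optimum is the walk 4->2->1, with weight 4 + 6 = 10.
Optimal value attained by: walk 4->2->1.
Answer: (T^⊗2)[4][1] = 10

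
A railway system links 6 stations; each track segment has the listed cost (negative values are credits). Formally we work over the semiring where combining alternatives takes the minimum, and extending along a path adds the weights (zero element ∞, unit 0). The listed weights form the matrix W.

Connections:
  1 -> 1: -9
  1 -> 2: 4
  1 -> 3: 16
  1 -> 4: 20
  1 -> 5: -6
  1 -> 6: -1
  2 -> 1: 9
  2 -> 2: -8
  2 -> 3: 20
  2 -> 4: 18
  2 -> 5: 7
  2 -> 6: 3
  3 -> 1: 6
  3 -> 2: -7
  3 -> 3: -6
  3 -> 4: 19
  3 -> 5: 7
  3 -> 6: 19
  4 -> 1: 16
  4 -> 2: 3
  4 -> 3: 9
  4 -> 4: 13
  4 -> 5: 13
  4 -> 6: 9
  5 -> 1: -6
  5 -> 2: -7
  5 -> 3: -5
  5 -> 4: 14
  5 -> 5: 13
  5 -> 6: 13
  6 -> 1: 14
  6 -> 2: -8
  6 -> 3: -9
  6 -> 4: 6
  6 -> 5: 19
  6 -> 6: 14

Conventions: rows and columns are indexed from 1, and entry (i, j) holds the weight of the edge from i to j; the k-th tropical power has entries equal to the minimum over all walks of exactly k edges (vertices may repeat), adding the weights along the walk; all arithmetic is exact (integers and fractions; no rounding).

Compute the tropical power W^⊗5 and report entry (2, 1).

W^⊗2:
  [-18, -13, -11, 5, -15, -10]
  [0, -16, -6, 9, -1, -5]
  [-3, -15, -12, 11, 0, -4]
  [7, -5, 0, 15, 10, 6]
  [-15, -15, -11, 11, -12, -7]
  [-3, -16, -15, 10, -2, -5]
W^⊗3:
  [-27, -22, -20, -4, -24, -19]
  [-9, -24, -14, 1, -9, -13]
  [-12, -23, -18, 2, -9, -12]
  [-2, -13, -6, 12, 1, -2]
  [-24, -23, -17, -1, -21, -16]
  [-12, -24, -21, 1, -9, -13]
W^⊗4:
  [-36, -31, -29, -13, -33, -28]
  [-18, -32, -22, -7, -17, -21]
  [-21, -31, -24, -6, -18, -20]
  [-11, -21, -12, 4, -8, -10]
  [-33, -31, -26, -10, -30, -25]
  [-21, -32, -27, -7, -18, -21]
W^⊗5:
  [-45, -40, -38, -22, -42, -37]
  [-27, -40, -30, -15, -25, -29]
  [-30, -39, -30, -14, -27, -28]
  [-20, -29, -19, -4, -17, -18]
  [-42, -39, -35, -19, -39, -34]
  [-30, -40, -33, -15, -27, -29]
Key observation: the optimum is the walk 2->1->1->1->1->1, with weight 9 + (-9) + (-9) + (-9) + (-9) = -27.
Optimal value attained by: walk 2->1->1->1->1->1.
Answer: (W^⊗5)[2][1] = -27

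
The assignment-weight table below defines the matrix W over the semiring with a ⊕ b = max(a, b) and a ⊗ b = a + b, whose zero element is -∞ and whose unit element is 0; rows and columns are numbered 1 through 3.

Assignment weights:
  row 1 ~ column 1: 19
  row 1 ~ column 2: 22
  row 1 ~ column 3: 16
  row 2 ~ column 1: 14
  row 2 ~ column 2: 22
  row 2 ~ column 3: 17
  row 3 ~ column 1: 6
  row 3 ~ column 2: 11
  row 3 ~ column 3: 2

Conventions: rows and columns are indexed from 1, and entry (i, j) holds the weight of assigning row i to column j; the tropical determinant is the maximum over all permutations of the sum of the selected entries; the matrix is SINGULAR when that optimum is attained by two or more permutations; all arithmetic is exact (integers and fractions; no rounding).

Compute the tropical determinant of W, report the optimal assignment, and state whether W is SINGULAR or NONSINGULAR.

σ = (1, 2, 3): 19 + 22 + 2 = 43
σ = (1, 3, 2): 19 + 17 + 11 = 47
σ = (2, 1, 3): 22 + 14 + 2 = 38
σ = (2, 3, 1): 22 + 17 + 6 = 45
σ = (3, 1, 2): 16 + 14 + 11 = 41
σ = (3, 2, 1): 16 + 22 + 6 = 44
Optimal value attained by: σ = (1, 3, 2).
Answer: det⊕(W) = 47; verdict: NONSINGULAR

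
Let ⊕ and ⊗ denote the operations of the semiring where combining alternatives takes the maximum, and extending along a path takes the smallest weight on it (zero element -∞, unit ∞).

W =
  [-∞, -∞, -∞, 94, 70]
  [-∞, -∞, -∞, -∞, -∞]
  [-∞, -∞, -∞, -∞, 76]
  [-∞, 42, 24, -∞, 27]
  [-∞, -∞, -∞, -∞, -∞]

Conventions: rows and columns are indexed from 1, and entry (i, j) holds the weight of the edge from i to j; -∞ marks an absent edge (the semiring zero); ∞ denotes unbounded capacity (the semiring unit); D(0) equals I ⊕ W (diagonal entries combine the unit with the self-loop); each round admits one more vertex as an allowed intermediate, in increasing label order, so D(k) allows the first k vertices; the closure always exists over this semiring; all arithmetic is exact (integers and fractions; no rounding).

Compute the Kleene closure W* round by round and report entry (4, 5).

D(0):
  [∞, -∞, -∞, 94, 70]
  [-∞, ∞, -∞, -∞, -∞]
  [-∞, -∞, ∞, -∞, 76]
  [-∞, 42, 24, ∞, 27]
  [-∞, -∞, -∞, -∞, ∞]
D(1):
  [∞, -∞, -∞, 94, 70]
  [-∞, ∞, -∞, -∞, -∞]
  [-∞, -∞, ∞, -∞, 76]
  [-∞, 42, 24, ∞, 27]
  [-∞, -∞, -∞, -∞, ∞]
D(2):
  [∞, -∞, -∞, 94, 70]
  [-∞, ∞, -∞, -∞, -∞]
  [-∞, -∞, ∞, -∞, 76]
  [-∞, 42, 24, ∞, 27]
  [-∞, -∞, -∞, -∞, ∞]
D(3):
  [∞, -∞, -∞, 94, 70]
  [-∞, ∞, -∞, -∞, -∞]
  [-∞, -∞, ∞, -∞, 76]
  [-∞, 42, 24, ∞, 27]
  [-∞, -∞, -∞, -∞, ∞]
D(4):
  [∞, 42, 24, 94, 70]
  [-∞, ∞, -∞, -∞, -∞]
  [-∞, -∞, ∞, -∞, 76]
  [-∞, 42, 24, ∞, 27]
  [-∞, -∞, -∞, -∞, ∞]
D(5):
  [∞, 42, 24, 94, 70]
  [-∞, ∞, -∞, -∞, -∞]
  [-∞, -∞, ∞, -∞, 76]
  [-∞, 42, 24, ∞, 27]
  [-∞, -∞, -∞, -∞, ∞]
Answer: W*[4][5] = 27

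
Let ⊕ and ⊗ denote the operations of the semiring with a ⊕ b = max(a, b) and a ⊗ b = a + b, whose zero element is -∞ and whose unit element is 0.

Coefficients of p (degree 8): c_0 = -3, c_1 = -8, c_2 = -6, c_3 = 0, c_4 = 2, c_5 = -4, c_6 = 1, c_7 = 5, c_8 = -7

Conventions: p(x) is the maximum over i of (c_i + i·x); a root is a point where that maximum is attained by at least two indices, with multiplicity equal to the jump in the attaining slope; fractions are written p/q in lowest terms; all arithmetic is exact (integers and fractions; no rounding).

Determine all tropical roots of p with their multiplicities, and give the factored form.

hull edge (i=0, c=-3) to (i=4, c=2): slope 5/4, span 4
hull edge (i=4, c=2) to (i=7, c=5): slope 1, span 3
hull edge (i=7, c=5) to (i=8, c=-7): slope -12, span 1
Factored form: p(x) = -7 ⊗ (x ⊕ (-5/4)) ⊗ (x ⊕ (-5/4)) ⊗ (x ⊕ (-5/4)) ⊗ (x ⊕ (-5/4)) ⊗ (x ⊕ (-1)) ⊗ (x ⊕ (-1)) ⊗ (x ⊕ (-1)) ⊗ (x ⊕ 12)
Answer: roots = -5/4 (mult 4), -1 (mult 3), 12 (mult 1)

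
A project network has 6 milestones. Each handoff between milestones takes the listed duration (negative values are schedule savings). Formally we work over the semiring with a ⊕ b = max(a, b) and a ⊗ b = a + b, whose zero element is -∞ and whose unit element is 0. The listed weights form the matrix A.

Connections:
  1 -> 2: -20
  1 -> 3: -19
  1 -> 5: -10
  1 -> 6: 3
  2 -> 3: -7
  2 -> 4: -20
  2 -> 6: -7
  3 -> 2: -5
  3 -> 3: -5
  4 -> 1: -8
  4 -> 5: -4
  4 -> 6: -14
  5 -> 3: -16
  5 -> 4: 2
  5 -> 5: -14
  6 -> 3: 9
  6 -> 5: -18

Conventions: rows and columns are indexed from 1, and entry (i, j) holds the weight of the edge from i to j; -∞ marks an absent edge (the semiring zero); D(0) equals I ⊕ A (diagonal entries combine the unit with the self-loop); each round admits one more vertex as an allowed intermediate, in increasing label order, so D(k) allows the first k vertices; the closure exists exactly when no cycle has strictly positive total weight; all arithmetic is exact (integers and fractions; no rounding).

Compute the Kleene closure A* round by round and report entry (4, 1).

D(0):
  [0, -20, -19, -∞, -10, 3]
  [-∞, 0, -7, -20, -∞, -7]
  [-∞, -5, 0, -∞, -∞, -∞]
  [-8, -∞, -∞, 0, -4, -14]
  [-∞, -∞, -16, 2, 0, -∞]
  [-∞, -∞, 9, -∞, -18, 0]
D(1):
  [0, -20, -19, -∞, -10, 3]
  [-∞, 0, -7, -20, -∞, -7]
  [-∞, -5, 0, -∞, -∞, -∞]
  [-8, -28, -27, 0, -4, -5]
  [-∞, -∞, -16, 2, 0, -∞]
  [-∞, -∞, 9, -∞, -18, 0]
D(2):
  [0, -20, -19, -40, -10, 3]
  [-∞, 0, -7, -20, -∞, -7]
  [-∞, -5, 0, -25, -∞, -12]
  [-8, -28, -27, 0, -4, -5]
  [-∞, -∞, -16, 2, 0, -∞]
  [-∞, -∞, 9, -∞, -18, 0]
D(3):
  [0, -20, -19, -40, -10, 3]
  [-∞, 0, -7, -20, -∞, -7]
  [-∞, -5, 0, -25, -∞, -12]
  [-8, -28, -27, 0, -4, -5]
  [-∞, -21, -16, 2, 0, -28]
  [-∞, 4, 9, -16, -18, 0]
D(4):
  [0, -20, -19, -40, -10, 3]
  [-28, 0, -7, -20, -24, -7]
  [-33, -5, 0, -25, -29, -12]
  [-8, -28, -27, 0, -4, -5]
  [-6, -21, -16, 2, 0, -3]
  [-24, 4, 9, -16, -18, 0]
D(5):
  [0, -20, -19, -8, -10, 3]
  [-28, 0, -7, -20, -24, -7]
  [-33, -5, 0, -25, -29, -12]
  [-8, -25, -20, 0, -4, -5]
  [-6, -21, -16, 2, 0, -3]
  [-24, 4, 9, -16, -18, 0]
D(6):
  [0, 7, 12, -8, -10, 3]
  [-28, 0, 2, -20, -24, -7]
  [-33, -5, 0, -25, -29, -12]
  [-8, -1, 4, 0, -4, -5]
  [-6, 1, 6, 2, 0, -3]
  [-24, 4, 9, -16, -18, 0]
Answer: A*[4][1] = -8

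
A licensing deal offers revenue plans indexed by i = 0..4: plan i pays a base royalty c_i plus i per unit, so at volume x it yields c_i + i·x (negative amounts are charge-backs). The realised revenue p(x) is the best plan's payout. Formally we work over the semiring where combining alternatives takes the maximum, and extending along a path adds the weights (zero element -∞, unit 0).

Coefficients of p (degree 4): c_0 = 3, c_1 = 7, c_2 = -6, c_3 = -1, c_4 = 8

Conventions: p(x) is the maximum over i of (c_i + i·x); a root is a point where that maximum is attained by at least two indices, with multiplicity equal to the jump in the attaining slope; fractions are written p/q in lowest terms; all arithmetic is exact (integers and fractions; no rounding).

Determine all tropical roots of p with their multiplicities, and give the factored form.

hull edge (i=0, c=3) to (i=1, c=7): slope 4, span 1
hull edge (i=1, c=7) to (i=4, c=8): slope 1/3, span 3
Factored form: p(x) = 8 ⊗ (x ⊕ (-4)) ⊗ (x ⊕ (-1/3)) ⊗ (x ⊕ (-1/3)) ⊗ (x ⊕ (-1/3))
Answer: roots = -4 (mult 1), -1/3 (mult 3)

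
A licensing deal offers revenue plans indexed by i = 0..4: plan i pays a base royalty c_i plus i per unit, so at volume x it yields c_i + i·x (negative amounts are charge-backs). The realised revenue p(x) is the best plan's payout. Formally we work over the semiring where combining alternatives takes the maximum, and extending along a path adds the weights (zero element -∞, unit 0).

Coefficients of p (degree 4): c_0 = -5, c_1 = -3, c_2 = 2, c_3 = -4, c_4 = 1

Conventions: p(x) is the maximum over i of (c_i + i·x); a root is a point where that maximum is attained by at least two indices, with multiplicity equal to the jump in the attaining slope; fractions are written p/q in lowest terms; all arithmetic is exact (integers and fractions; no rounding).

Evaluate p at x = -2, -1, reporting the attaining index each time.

p(-2) = max(-5+0·(-2)=-5, -3+1·(-2)=-5, 2+2·(-2)=-2, -4+3·(-2)=-10, 1+4·(-2)=-7) = -2 (attained by i=2)
p(-1) = max(-5+0·(-1)=-5, -3+1·(-1)=-4, 2+2·(-1)=0, -4+3·(-1)=-7, 1+4·(-1)=-3) = 0 (attained by i=2)
Answer: p(-2) = -2; p(-1) = 0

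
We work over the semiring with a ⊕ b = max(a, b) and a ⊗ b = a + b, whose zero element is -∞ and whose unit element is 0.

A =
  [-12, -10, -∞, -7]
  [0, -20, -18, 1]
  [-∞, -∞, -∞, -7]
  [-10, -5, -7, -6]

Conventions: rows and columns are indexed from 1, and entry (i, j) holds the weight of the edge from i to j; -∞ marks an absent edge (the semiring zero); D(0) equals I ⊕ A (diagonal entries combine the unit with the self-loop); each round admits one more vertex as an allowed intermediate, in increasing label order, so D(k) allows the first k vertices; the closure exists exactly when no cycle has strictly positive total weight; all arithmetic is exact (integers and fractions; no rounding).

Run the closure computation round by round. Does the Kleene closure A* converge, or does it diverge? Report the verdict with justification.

D(0):
  [0, -10, -∞, -7]
  [0, 0, -18, 1]
  [-∞, -∞, 0, -7]
  [-10, -5, -7, 0]
D(1):
  [0, -10, -∞, -7]
  [0, 0, -18, 1]
  [-∞, -∞, 0, -7]
  [-10, -5, -7, 0]
D(2):
  [0, -10, -28, -7]
  [0, 0, -18, 1]
  [-∞, -∞, 0, -7]
  [-5, -5, -7, 0]
D(3):
  [0, -10, -28, -7]
  [0, 0, -18, 1]
  [-∞, -∞, 0, -7]
  [-5, -5, -7, 0]
D(4):
  [0, -10, -14, -7]
  [0, 0, -6, 1]
  [-12, -12, 0, -7]
  [-5, -5, -7, 0]
Key observation: every diagonal entry stays at the unit through all rounds, so no improving cycle exists.
Answer: CONVERGES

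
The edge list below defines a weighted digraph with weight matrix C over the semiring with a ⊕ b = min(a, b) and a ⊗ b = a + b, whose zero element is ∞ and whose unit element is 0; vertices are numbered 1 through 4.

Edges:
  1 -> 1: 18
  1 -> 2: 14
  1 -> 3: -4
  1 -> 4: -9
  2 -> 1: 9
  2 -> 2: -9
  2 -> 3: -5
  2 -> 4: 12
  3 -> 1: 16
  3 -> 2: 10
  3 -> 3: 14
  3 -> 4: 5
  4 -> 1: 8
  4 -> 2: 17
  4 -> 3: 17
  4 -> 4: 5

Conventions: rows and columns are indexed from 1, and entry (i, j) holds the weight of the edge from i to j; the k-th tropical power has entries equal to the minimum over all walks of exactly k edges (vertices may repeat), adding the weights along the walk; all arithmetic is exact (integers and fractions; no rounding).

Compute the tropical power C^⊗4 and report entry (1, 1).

C^⊗2:
  [-1, 5, 8, -4]
  [0, -18, -14, 0]
  [13, 1, 5, 7]
  [13, 8, 4, -1]
C^⊗3:
  [4, -4, -5, -10]
  [-9, -27, -23, -9]
  [10, -8, -4, 4]
  [7, -1, 3, 4]
C^⊗4:
  [-2, -13, -9, -5]
  [-18, -36, -32, -18]
  [1, -17, -13, 1]
  [8, -10, -6, -2]
Key observation: the optimum is the walk 1->4->1->4->1, with weight (-9) + 8 + (-9) + 8 = -2.
Optimal value attained by: walk 1->4->1->4->1.
Answer: (C^⊗4)[1][1] = -2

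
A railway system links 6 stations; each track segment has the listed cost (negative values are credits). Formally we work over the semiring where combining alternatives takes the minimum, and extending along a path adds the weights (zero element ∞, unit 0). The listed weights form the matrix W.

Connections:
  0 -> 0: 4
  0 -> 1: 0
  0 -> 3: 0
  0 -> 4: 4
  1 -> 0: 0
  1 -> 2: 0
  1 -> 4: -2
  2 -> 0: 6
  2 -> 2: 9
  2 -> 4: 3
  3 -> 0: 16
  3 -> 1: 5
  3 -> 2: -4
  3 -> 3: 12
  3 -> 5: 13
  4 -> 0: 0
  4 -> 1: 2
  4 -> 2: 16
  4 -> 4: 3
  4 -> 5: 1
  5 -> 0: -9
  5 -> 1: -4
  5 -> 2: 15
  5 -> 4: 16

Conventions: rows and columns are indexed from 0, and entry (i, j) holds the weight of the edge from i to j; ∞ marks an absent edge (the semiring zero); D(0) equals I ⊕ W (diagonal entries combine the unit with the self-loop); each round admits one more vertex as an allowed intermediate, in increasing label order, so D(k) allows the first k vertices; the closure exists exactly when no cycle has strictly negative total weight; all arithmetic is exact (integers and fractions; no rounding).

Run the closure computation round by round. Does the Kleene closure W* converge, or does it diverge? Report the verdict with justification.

D(0):
  [0, 0, ∞, 0, 4, ∞]
  [0, 0, 0, ∞, -2, ∞]
  [6, ∞, 0, ∞, 3, ∞]
  [16, 5, -4, 0, ∞, 13]
  [0, 2, 16, ∞, 0, 1]
  [-9, -4, 15, ∞, 16, 0]
D(1):
  [0, 0, ∞, 0, 4, ∞]
  [0, 0, 0, 0, -2, ∞]
  [6, 6, 0, 6, 3, ∞]
  [16, 5, -4, 0, 20, 13]
  [0, 0, 16, 0, 0, 1]
  [-9, -9, 15, -9, -5, 0]
Detection: at round 2, diagonal entry (4, 4) turns strictly negative.
Key observation: the cycle 4->0->1->4 has total weight 0 + 0 + (-2), which is strictly negative.
Answer: DIVERGES — negative cycle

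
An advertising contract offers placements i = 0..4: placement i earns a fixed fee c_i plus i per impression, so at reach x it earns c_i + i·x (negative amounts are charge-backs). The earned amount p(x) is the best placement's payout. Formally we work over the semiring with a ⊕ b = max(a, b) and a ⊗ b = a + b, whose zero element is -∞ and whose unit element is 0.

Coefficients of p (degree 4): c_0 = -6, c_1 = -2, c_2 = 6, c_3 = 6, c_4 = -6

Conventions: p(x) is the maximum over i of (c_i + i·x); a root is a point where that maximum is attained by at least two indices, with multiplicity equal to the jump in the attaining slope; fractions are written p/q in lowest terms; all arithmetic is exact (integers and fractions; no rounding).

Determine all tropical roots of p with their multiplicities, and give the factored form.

hull edge (i=0, c=-6) to (i=2, c=6): slope 6, span 2
hull edge (i=2, c=6) to (i=3, c=6): slope 0, span 1
hull edge (i=3, c=6) to (i=4, c=-6): slope -12, span 1
Factored form: p(x) = -6 ⊗ (x ⊕ (-6)) ⊗ (x ⊕ (-6)) ⊗ (x ⊕ 0) ⊗ (x ⊕ 12)
Answer: roots = -6 (mult 2), 0 (mult 1), 12 (mult 1)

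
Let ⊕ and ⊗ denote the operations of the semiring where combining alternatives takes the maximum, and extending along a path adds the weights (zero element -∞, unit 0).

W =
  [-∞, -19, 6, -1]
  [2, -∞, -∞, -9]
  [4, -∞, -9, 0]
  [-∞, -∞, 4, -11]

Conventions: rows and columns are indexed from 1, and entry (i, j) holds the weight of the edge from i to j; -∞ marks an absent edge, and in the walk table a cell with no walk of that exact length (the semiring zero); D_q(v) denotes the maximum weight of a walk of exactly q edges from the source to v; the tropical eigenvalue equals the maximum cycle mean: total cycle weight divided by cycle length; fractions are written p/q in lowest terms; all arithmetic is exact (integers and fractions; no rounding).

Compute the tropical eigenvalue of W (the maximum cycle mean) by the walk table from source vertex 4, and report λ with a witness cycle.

q=0: [-∞, -∞, -∞, 0]
q=1: [-∞, -∞, 4, -11]
q=2: [8, -∞, -5, 4]
q=3: [-1, -11, 14, 7]
q=4: [18, -20, 11, 14]
Optimal cycle mean attained by: cycle 1->3->1, total 6 + 4, length 2.
Answer: λ = 5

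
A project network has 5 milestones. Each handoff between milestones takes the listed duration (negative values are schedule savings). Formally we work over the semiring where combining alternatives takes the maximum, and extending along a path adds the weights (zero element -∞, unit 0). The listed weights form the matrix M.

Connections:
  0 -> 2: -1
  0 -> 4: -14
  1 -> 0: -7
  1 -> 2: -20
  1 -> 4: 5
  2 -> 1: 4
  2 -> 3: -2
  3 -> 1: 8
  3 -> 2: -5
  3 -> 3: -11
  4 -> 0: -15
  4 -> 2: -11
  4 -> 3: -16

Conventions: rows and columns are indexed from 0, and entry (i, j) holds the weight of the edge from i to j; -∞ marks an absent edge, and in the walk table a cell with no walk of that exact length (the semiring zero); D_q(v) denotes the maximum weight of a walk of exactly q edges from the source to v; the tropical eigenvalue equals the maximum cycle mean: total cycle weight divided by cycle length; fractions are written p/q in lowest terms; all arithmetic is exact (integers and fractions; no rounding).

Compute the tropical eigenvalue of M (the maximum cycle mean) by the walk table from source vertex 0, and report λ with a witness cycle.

q=0: [0, -∞, -∞, -∞, -∞]
q=1: [-∞, -∞, -1, -∞, -14]
q=2: [-29, 3, -25, -3, -∞]
q=3: [-4, 5, -8, -14, 8]
q=4: [-2, -4, -3, -8, 10]
q=5: [-5, 1, -1, -5, 1]
Optimal cycle mean attained by: cycle 1->4->2->3->1, total 5 + (-11) + (-2) + 8, length 4.
Answer: λ = 0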